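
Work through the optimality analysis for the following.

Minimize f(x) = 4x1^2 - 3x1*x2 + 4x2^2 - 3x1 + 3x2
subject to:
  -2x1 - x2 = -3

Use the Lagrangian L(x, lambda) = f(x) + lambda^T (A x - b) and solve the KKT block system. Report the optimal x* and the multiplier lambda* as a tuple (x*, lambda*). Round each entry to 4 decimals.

Form the Lagrangian:
  L(x, lambda) = (1/2) x^T Q x + c^T x + lambda^T (A x - b)
Stationarity (grad_x L = 0): Q x + c + A^T lambda = 0.
Primal feasibility: A x = b.

This gives the KKT block system:
  [ Q   A^T ] [ x     ]   [-c ]
  [ A    0  ] [ lambda ] = [ b ]

Solving the linear system:
  x*      = (1.2692, 0.4615)
  lambda* = (2.8846)
  f(x*)   = 3.1154

x* = (1.2692, 0.4615), lambda* = (2.8846)


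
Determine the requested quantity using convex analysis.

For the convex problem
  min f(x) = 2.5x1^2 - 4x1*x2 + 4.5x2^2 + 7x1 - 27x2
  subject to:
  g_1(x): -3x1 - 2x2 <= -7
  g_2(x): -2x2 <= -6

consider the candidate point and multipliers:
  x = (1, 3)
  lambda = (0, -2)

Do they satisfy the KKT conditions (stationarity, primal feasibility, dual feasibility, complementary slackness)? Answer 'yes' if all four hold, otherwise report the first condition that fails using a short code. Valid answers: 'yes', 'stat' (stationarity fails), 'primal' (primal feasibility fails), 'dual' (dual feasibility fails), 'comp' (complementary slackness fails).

Gradient of f: grad f(x) = Q x + c = (0, -4)
Constraint values g_i(x) = a_i^T x - b_i:
  g_1((1, 3)) = -2
  g_2((1, 3)) = 0
Stationarity residual: grad f(x) + sum_i lambda_i a_i = (0, 0)
  -> stationarity OK
Primal feasibility (all g_i <= 0): OK
Dual feasibility (all lambda_i >= 0): FAILS
Complementary slackness (lambda_i * g_i(x) = 0 for all i): OK

Verdict: the first failing condition is dual_feasibility -> dual.

dual


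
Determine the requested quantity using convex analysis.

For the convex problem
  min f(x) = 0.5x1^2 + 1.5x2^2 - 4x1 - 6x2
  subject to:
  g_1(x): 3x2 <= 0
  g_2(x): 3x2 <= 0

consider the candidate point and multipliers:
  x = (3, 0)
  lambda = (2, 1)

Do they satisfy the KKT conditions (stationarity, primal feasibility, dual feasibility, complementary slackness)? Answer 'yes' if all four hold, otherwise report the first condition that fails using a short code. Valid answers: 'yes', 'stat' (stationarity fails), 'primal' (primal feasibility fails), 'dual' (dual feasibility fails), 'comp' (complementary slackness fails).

Gradient of f: grad f(x) = Q x + c = (-1, -6)
Constraint values g_i(x) = a_i^T x - b_i:
  g_1((3, 0)) = 0
  g_2((3, 0)) = 0
Stationarity residual: grad f(x) + sum_i lambda_i a_i = (-1, 3)
  -> stationarity FAILS
Primal feasibility (all g_i <= 0): OK
Dual feasibility (all lambda_i >= 0): OK
Complementary slackness (lambda_i * g_i(x) = 0 for all i): OK

Verdict: the first failing condition is stationarity -> stat.

stat


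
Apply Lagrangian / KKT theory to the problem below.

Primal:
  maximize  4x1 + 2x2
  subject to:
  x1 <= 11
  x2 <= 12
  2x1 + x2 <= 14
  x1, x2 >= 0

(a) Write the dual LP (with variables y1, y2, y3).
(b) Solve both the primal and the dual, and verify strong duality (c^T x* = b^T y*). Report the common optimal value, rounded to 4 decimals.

The standard primal-dual pair for 'max c^T x s.t. A x <= b, x >= 0' is:
  Dual:  min b^T y  s.t.  A^T y >= c,  y >= 0.

So the dual LP is:
  minimize  11y1 + 12y2 + 14y3
  subject to:
    y1 + 2y3 >= 4
    y2 + y3 >= 2
    y1, y2, y3 >= 0

Solving the primal: x* = (7, 0).
  primal value c^T x* = 28.
Solving the dual: y* = (0, 0, 2).
  dual value b^T y* = 28.
Strong duality: c^T x* = b^T y*. Confirmed.

28


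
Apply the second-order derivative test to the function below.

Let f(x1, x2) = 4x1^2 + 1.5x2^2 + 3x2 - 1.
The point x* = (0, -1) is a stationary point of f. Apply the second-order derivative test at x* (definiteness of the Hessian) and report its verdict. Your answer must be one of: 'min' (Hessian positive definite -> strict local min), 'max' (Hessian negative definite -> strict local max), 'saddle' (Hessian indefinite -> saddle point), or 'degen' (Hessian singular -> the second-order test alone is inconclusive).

Compute the Hessian H = grad^2 f:
  H = [[8, 0], [0, 3]]
Verify stationarity: grad f(x*) = H x* + g = (0, 0).
Eigenvalues of H: 3, 8.
Both eigenvalues > 0, so H is positive definite -> x* is a strict local min.

min


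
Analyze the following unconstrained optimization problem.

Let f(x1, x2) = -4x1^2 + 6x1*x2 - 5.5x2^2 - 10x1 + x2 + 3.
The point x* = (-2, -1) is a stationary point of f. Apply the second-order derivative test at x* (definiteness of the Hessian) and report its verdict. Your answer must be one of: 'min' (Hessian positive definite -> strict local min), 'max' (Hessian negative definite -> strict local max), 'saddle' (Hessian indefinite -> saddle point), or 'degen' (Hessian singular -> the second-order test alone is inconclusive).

Compute the Hessian H = grad^2 f:
  H = [[-8, 6], [6, -11]]
Verify stationarity: grad f(x*) = H x* + g = (0, 0).
Eigenvalues of H: -15.6847, -3.3153.
Both eigenvalues < 0, so H is negative definite -> x* is a strict local max.

max


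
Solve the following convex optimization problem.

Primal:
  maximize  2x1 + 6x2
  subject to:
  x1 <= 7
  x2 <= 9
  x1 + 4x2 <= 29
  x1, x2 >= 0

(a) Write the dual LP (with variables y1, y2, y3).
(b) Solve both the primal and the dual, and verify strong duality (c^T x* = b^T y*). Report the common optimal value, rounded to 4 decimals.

The standard primal-dual pair for 'max c^T x s.t. A x <= b, x >= 0' is:
  Dual:  min b^T y  s.t.  A^T y >= c,  y >= 0.

So the dual LP is:
  minimize  7y1 + 9y2 + 29y3
  subject to:
    y1 + y3 >= 2
    y2 + 4y3 >= 6
    y1, y2, y3 >= 0

Solving the primal: x* = (7, 5.5).
  primal value c^T x* = 47.
Solving the dual: y* = (0.5, 0, 1.5).
  dual value b^T y* = 47.
Strong duality: c^T x* = b^T y*. Confirmed.

47


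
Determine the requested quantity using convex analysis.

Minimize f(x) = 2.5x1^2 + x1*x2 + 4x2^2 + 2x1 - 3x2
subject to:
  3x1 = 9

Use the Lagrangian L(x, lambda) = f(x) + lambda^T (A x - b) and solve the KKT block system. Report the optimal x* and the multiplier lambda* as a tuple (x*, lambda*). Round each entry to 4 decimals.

Form the Lagrangian:
  L(x, lambda) = (1/2) x^T Q x + c^T x + lambda^T (A x - b)
Stationarity (grad_x L = 0): Q x + c + A^T lambda = 0.
Primal feasibility: A x = b.

This gives the KKT block system:
  [ Q   A^T ] [ x     ]   [-c ]
  [ A    0  ] [ lambda ] = [ b ]

Solving the linear system:
  x*      = (3, 0)
  lambda* = (-5.6667)
  f(x*)   = 28.5

x* = (3, 0), lambda* = (-5.6667)


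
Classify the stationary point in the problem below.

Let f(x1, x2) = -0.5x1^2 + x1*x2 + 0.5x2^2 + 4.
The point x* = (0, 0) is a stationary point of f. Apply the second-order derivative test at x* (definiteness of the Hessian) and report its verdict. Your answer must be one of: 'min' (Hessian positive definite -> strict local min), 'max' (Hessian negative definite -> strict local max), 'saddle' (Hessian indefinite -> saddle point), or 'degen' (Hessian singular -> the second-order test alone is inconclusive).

Compute the Hessian H = grad^2 f:
  H = [[-1, 1], [1, 1]]
Verify stationarity: grad f(x*) = H x* + g = (0, 0).
Eigenvalues of H: -1.4142, 1.4142.
Eigenvalues have mixed signs, so H is indefinite -> x* is a saddle point.

saddle


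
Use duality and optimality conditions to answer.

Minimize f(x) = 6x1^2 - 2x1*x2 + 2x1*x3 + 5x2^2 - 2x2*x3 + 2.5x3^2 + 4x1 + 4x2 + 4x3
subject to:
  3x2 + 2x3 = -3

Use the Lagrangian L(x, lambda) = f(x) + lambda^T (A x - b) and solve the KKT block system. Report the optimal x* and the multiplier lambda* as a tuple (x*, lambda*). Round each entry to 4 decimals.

Form the Lagrangian:
  L(x, lambda) = (1/2) x^T Q x + c^T x + lambda^T (A x - b)
Stationarity (grad_x L = 0): Q x + c + A^T lambda = 0.
Primal feasibility: A x = b.

This gives the KKT block system:
  [ Q   A^T ] [ x     ]   [-c ]
  [ A    0  ] [ lambda ] = [ b ]

Solving the linear system:
  x*      = (-0.293, -0.5033, -0.745)
  lambda* = (-0.3477)
  f(x*)   = -3.6043

x* = (-0.293, -0.5033, -0.745), lambda* = (-0.3477)


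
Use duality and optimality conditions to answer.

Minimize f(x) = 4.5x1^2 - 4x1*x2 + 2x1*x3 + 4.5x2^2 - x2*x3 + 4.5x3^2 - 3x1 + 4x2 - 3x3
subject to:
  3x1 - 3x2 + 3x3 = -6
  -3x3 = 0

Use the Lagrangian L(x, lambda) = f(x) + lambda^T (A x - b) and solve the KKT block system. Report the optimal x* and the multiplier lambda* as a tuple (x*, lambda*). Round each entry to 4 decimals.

Form the Lagrangian:
  L(x, lambda) = (1/2) x^T Q x + c^T x + lambda^T (A x - b)
Stationarity (grad_x L = 0): Q x + c + A^T lambda = 0.
Primal feasibility: A x = b.

This gives the KKT block system:
  [ Q   A^T ] [ x     ]   [-c ]
  [ A    0  ] [ lambda ] = [ b ]

Solving the linear system:
  x*      = (-1.1, 0.9, 0)
  lambda* = (5.5, 3.4667)
  f(x*)   = 19.95

x* = (-1.1, 0.9, 0), lambda* = (5.5, 3.4667)


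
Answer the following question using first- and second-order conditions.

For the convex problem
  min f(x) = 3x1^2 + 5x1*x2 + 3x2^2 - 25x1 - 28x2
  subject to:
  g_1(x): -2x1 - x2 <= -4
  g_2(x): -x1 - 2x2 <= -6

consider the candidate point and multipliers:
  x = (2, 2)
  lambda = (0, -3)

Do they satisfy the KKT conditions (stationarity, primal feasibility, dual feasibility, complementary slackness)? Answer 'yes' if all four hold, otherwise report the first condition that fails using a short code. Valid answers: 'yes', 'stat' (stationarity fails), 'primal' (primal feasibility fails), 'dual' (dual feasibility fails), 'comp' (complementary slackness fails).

Gradient of f: grad f(x) = Q x + c = (-3, -6)
Constraint values g_i(x) = a_i^T x - b_i:
  g_1((2, 2)) = -2
  g_2((2, 2)) = 0
Stationarity residual: grad f(x) + sum_i lambda_i a_i = (0, 0)
  -> stationarity OK
Primal feasibility (all g_i <= 0): OK
Dual feasibility (all lambda_i >= 0): FAILS
Complementary slackness (lambda_i * g_i(x) = 0 for all i): OK

Verdict: the first failing condition is dual_feasibility -> dual.

dual


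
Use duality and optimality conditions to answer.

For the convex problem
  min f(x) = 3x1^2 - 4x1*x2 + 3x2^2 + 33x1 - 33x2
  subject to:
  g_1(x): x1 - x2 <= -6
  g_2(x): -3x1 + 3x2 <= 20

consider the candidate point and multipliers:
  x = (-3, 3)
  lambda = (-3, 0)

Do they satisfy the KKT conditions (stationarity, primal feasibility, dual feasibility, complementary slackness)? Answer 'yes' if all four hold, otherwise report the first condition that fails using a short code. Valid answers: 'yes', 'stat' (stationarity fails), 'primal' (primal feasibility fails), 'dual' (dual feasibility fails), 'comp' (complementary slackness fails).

Gradient of f: grad f(x) = Q x + c = (3, -3)
Constraint values g_i(x) = a_i^T x - b_i:
  g_1((-3, 3)) = 0
  g_2((-3, 3)) = -2
Stationarity residual: grad f(x) + sum_i lambda_i a_i = (0, 0)
  -> stationarity OK
Primal feasibility (all g_i <= 0): OK
Dual feasibility (all lambda_i >= 0): FAILS
Complementary slackness (lambda_i * g_i(x) = 0 for all i): OK

Verdict: the first failing condition is dual_feasibility -> dual.

dual


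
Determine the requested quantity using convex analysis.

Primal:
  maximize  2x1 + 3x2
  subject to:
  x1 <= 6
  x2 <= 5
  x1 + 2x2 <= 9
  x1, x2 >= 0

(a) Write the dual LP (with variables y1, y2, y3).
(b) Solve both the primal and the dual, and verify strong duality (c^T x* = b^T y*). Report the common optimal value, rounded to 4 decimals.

The standard primal-dual pair for 'max c^T x s.t. A x <= b, x >= 0' is:
  Dual:  min b^T y  s.t.  A^T y >= c,  y >= 0.

So the dual LP is:
  minimize  6y1 + 5y2 + 9y3
  subject to:
    y1 + y3 >= 2
    y2 + 2y3 >= 3
    y1, y2, y3 >= 0

Solving the primal: x* = (6, 1.5).
  primal value c^T x* = 16.5.
Solving the dual: y* = (0.5, 0, 1.5).
  dual value b^T y* = 16.5.
Strong duality: c^T x* = b^T y*. Confirmed.

16.5


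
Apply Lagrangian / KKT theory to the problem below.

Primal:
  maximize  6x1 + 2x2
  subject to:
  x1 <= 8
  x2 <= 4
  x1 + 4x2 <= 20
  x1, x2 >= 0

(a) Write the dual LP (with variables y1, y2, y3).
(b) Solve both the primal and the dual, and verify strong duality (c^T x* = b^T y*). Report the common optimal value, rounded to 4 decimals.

The standard primal-dual pair for 'max c^T x s.t. A x <= b, x >= 0' is:
  Dual:  min b^T y  s.t.  A^T y >= c,  y >= 0.

So the dual LP is:
  minimize  8y1 + 4y2 + 20y3
  subject to:
    y1 + y3 >= 6
    y2 + 4y3 >= 2
    y1, y2, y3 >= 0

Solving the primal: x* = (8, 3).
  primal value c^T x* = 54.
Solving the dual: y* = (5.5, 0, 0.5).
  dual value b^T y* = 54.
Strong duality: c^T x* = b^T y*. Confirmed.

54


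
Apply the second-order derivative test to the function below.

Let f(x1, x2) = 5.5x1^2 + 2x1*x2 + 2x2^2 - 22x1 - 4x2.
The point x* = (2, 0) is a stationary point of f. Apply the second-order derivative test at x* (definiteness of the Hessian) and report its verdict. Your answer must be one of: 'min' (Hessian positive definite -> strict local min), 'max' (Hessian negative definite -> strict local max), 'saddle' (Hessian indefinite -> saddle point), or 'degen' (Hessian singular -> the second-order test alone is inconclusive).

Compute the Hessian H = grad^2 f:
  H = [[11, 2], [2, 4]]
Verify stationarity: grad f(x*) = H x* + g = (0, 0).
Eigenvalues of H: 3.4689, 11.5311.
Both eigenvalues > 0, so H is positive definite -> x* is a strict local min.

min


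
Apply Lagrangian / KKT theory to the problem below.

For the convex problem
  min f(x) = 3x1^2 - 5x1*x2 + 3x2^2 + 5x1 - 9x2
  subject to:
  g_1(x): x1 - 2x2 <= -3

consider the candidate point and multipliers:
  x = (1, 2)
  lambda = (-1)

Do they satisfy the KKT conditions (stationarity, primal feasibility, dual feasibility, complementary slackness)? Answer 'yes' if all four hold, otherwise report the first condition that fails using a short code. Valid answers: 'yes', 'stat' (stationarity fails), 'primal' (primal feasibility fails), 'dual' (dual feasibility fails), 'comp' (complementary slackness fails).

Gradient of f: grad f(x) = Q x + c = (1, -2)
Constraint values g_i(x) = a_i^T x - b_i:
  g_1((1, 2)) = 0
Stationarity residual: grad f(x) + sum_i lambda_i a_i = (0, 0)
  -> stationarity OK
Primal feasibility (all g_i <= 0): OK
Dual feasibility (all lambda_i >= 0): FAILS
Complementary slackness (lambda_i * g_i(x) = 0 for all i): OK

Verdict: the first failing condition is dual_feasibility -> dual.

dual


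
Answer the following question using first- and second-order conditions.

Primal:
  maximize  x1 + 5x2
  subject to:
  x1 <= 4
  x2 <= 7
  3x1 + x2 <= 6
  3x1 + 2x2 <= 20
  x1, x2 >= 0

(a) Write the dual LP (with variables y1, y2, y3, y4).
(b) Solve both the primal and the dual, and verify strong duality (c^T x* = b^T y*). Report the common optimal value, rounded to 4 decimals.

The standard primal-dual pair for 'max c^T x s.t. A x <= b, x >= 0' is:
  Dual:  min b^T y  s.t.  A^T y >= c,  y >= 0.

So the dual LP is:
  minimize  4y1 + 7y2 + 6y3 + 20y4
  subject to:
    y1 + 3y3 + 3y4 >= 1
    y2 + y3 + 2y4 >= 5
    y1, y2, y3, y4 >= 0

Solving the primal: x* = (0, 6).
  primal value c^T x* = 30.
Solving the dual: y* = (0, 0, 5, 0).
  dual value b^T y* = 30.
Strong duality: c^T x* = b^T y*. Confirmed.

30


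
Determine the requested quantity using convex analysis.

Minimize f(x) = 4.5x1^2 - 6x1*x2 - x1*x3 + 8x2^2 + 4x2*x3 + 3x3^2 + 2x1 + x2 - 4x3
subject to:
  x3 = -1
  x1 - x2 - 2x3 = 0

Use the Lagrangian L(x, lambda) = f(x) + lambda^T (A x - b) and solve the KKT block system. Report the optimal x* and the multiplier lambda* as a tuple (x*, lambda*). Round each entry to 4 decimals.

Form the Lagrangian:
  L(x, lambda) = (1/2) x^T Q x + c^T x + lambda^T (A x - b)
Stationarity (grad_x L = 0): Q x + c + A^T lambda = 0.
Primal feasibility: A x = b.

This gives the KKT block system:
  [ Q   A^T ] [ x     ]   [-c ]
  [ A    0  ] [ lambda ] = [ b ]

Solving the linear system:
  x*      = (-1.5385, 0.4615, -1)
  lambda* = (33.8462, 13.6154)
  f(x*)   = 17.6154

x* = (-1.5385, 0.4615, -1), lambda* = (33.8462, 13.6154)


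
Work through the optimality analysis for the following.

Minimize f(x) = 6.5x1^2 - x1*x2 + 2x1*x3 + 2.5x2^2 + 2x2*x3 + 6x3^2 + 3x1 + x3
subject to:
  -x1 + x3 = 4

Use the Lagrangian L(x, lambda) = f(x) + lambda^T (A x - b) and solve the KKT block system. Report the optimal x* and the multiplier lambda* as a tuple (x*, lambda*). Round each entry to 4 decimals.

Form the Lagrangian:
  L(x, lambda) = (1/2) x^T Q x + c^T x + lambda^T (A x - b)
Stationarity (grad_x L = 0): Q x + c + A^T lambda = 0.
Primal feasibility: A x = b.

This gives the KKT block system:
  [ Q   A^T ] [ x     ]   [-c ]
  [ A    0  ] [ lambda ] = [ b ]

Solving the linear system:
  x*      = (-2.0278, -1.1944, 1.9722)
  lambda* = (-18.2222)
  f(x*)   = 34.3889

x* = (-2.0278, -1.1944, 1.9722), lambda* = (-18.2222)


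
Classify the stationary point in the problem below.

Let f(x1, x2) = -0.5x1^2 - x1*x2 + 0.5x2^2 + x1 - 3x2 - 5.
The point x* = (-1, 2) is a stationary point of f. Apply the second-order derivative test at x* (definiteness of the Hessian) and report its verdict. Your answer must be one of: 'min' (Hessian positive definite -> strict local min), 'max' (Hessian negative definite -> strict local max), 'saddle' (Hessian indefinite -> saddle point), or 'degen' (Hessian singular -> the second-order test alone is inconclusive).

Compute the Hessian H = grad^2 f:
  H = [[-1, -1], [-1, 1]]
Verify stationarity: grad f(x*) = H x* + g = (0, 0).
Eigenvalues of H: -1.4142, 1.4142.
Eigenvalues have mixed signs, so H is indefinite -> x* is a saddle point.

saddle


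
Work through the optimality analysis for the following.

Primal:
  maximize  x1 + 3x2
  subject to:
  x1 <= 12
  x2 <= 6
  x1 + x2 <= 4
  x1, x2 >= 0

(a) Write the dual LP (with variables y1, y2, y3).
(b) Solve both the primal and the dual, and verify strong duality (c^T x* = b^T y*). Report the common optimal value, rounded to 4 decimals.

The standard primal-dual pair for 'max c^T x s.t. A x <= b, x >= 0' is:
  Dual:  min b^T y  s.t.  A^T y >= c,  y >= 0.

So the dual LP is:
  minimize  12y1 + 6y2 + 4y3
  subject to:
    y1 + y3 >= 1
    y2 + y3 >= 3
    y1, y2, y3 >= 0

Solving the primal: x* = (0, 4).
  primal value c^T x* = 12.
Solving the dual: y* = (0, 0, 3).
  dual value b^T y* = 12.
Strong duality: c^T x* = b^T y*. Confirmed.

12


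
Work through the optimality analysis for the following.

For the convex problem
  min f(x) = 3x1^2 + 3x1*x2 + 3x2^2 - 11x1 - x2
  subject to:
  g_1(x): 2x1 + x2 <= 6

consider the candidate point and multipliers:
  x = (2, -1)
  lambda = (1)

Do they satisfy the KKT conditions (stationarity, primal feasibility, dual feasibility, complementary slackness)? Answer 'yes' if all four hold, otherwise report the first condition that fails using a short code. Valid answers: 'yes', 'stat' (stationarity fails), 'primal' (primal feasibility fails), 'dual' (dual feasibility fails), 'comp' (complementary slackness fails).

Gradient of f: grad f(x) = Q x + c = (-2, -1)
Constraint values g_i(x) = a_i^T x - b_i:
  g_1((2, -1)) = -3
Stationarity residual: grad f(x) + sum_i lambda_i a_i = (0, 0)
  -> stationarity OK
Primal feasibility (all g_i <= 0): OK
Dual feasibility (all lambda_i >= 0): OK
Complementary slackness (lambda_i * g_i(x) = 0 for all i): FAILS

Verdict: the first failing condition is complementary_slackness -> comp.

comp


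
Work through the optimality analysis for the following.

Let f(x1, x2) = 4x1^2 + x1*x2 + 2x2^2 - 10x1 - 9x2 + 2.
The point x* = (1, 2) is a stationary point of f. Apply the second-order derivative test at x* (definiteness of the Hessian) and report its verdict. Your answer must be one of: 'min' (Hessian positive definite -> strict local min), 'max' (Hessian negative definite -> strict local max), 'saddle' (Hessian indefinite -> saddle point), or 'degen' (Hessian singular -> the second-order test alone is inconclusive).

Compute the Hessian H = grad^2 f:
  H = [[8, 1], [1, 4]]
Verify stationarity: grad f(x*) = H x* + g = (0, 0).
Eigenvalues of H: 3.7639, 8.2361.
Both eigenvalues > 0, so H is positive definite -> x* is a strict local min.

min


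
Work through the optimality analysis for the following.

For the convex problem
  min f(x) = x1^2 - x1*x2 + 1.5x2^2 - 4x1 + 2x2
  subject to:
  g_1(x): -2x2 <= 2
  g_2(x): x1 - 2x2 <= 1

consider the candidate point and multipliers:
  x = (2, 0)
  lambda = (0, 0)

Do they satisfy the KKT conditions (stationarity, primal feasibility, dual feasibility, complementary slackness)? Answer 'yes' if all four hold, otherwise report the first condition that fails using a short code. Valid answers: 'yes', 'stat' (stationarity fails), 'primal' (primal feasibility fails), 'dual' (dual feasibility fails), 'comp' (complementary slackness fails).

Gradient of f: grad f(x) = Q x + c = (0, 0)
Constraint values g_i(x) = a_i^T x - b_i:
  g_1((2, 0)) = -2
  g_2((2, 0)) = 1
Stationarity residual: grad f(x) + sum_i lambda_i a_i = (0, 0)
  -> stationarity OK
Primal feasibility (all g_i <= 0): FAILS
Dual feasibility (all lambda_i >= 0): OK
Complementary slackness (lambda_i * g_i(x) = 0 for all i): OK

Verdict: the first failing condition is primal_feasibility -> primal.

primal


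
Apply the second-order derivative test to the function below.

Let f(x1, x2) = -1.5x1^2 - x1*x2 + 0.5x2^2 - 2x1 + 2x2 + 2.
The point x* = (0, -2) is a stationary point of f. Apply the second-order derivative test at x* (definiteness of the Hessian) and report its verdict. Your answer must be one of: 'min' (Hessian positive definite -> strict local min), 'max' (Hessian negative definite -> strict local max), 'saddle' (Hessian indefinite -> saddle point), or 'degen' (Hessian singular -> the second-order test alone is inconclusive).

Compute the Hessian H = grad^2 f:
  H = [[-3, -1], [-1, 1]]
Verify stationarity: grad f(x*) = H x* + g = (0, 0).
Eigenvalues of H: -3.2361, 1.2361.
Eigenvalues have mixed signs, so H is indefinite -> x* is a saddle point.

saddle


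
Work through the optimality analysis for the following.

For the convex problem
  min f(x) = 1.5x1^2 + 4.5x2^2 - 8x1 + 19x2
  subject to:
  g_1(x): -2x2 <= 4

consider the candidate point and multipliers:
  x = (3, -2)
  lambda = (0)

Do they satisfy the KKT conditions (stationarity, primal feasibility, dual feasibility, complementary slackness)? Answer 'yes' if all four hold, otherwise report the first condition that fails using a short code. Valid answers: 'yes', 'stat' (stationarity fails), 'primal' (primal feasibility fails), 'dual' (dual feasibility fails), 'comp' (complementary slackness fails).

Gradient of f: grad f(x) = Q x + c = (1, 1)
Constraint values g_i(x) = a_i^T x - b_i:
  g_1((3, -2)) = 0
Stationarity residual: grad f(x) + sum_i lambda_i a_i = (1, 1)
  -> stationarity FAILS
Primal feasibility (all g_i <= 0): OK
Dual feasibility (all lambda_i >= 0): OK
Complementary slackness (lambda_i * g_i(x) = 0 for all i): OK

Verdict: the first failing condition is stationarity -> stat.

stat


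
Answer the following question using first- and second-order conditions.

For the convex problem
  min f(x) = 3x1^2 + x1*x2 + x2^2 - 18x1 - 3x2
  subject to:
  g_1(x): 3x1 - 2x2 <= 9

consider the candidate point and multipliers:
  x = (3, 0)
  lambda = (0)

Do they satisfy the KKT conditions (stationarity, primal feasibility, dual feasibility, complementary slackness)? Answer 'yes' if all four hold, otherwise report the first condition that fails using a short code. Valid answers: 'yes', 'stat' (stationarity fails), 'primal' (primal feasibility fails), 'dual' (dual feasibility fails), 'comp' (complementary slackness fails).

Gradient of f: grad f(x) = Q x + c = (0, 0)
Constraint values g_i(x) = a_i^T x - b_i:
  g_1((3, 0)) = 0
Stationarity residual: grad f(x) + sum_i lambda_i a_i = (0, 0)
  -> stationarity OK
Primal feasibility (all g_i <= 0): OK
Dual feasibility (all lambda_i >= 0): OK
Complementary slackness (lambda_i * g_i(x) = 0 for all i): OK

Verdict: yes, KKT holds.

yes


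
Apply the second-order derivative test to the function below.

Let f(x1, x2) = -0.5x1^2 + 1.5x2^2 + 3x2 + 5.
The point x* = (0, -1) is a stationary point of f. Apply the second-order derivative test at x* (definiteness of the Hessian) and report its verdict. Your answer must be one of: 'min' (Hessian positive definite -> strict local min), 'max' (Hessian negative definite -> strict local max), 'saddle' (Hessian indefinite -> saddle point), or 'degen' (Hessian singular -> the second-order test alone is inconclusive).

Compute the Hessian H = grad^2 f:
  H = [[-1, 0], [0, 3]]
Verify stationarity: grad f(x*) = H x* + g = (0, 0).
Eigenvalues of H: -1, 3.
Eigenvalues have mixed signs, so H is indefinite -> x* is a saddle point.

saddle


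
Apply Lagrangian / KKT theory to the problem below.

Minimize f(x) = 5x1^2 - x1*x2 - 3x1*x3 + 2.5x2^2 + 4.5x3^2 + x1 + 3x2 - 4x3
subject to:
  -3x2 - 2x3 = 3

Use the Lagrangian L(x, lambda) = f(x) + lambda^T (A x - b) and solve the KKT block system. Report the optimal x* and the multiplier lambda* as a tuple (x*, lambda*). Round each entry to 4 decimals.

Form the Lagrangian:
  L(x, lambda) = (1/2) x^T Q x + c^T x + lambda^T (A x - b)
Stationarity (grad_x L = 0): Q x + c + A^T lambda = 0.
Primal feasibility: A x = b.

This gives the KKT block system:
  [ Q   A^T ] [ x     ]   [-c ]
  [ A    0  ] [ lambda ] = [ b ]

Solving the linear system:
  x*      = (-0.1519, -1.1374, 0.206)
  lambda* = (-0.845)
  f(x*)   = -0.9266

x* = (-0.1519, -1.1374, 0.206), lambda* = (-0.845)


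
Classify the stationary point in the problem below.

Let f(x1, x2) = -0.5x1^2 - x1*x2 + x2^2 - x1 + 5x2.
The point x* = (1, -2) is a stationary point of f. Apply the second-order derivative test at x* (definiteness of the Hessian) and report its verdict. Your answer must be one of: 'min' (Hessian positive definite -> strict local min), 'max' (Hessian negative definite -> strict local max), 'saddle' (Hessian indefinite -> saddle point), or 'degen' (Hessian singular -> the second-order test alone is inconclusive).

Compute the Hessian H = grad^2 f:
  H = [[-1, -1], [-1, 2]]
Verify stationarity: grad f(x*) = H x* + g = (0, 0).
Eigenvalues of H: -1.3028, 2.3028.
Eigenvalues have mixed signs, so H is indefinite -> x* is a saddle point.

saddle


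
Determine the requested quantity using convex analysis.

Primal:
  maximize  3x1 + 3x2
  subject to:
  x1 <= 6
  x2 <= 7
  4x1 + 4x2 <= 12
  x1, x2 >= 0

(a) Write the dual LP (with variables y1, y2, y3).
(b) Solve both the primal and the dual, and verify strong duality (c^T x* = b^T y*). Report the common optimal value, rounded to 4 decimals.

The standard primal-dual pair for 'max c^T x s.t. A x <= b, x >= 0' is:
  Dual:  min b^T y  s.t.  A^T y >= c,  y >= 0.

So the dual LP is:
  minimize  6y1 + 7y2 + 12y3
  subject to:
    y1 + 4y3 >= 3
    y2 + 4y3 >= 3
    y1, y2, y3 >= 0

Solving the primal: x* = (3, 0).
  primal value c^T x* = 9.
Solving the dual: y* = (0, 0, 0.75).
  dual value b^T y* = 9.
Strong duality: c^T x* = b^T y*. Confirmed.

9


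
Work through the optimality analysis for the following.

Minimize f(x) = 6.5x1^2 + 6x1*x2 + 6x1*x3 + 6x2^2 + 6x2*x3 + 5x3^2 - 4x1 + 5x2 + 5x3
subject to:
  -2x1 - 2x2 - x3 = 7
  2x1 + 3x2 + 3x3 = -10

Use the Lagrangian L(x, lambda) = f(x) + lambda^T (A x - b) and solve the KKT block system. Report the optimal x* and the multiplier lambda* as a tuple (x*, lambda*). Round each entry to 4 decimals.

Form the Lagrangian:
  L(x, lambda) = (1/2) x^T Q x + c^T x + lambda^T (A x - b)
Stationarity (grad_x L = 0): Q x + c + A^T lambda = 0.
Primal feasibility: A x = b.

This gives the KKT block system:
  [ Q   A^T ] [ x     ]   [-c ]
  [ A    0  ] [ lambda ] = [ b ]

Solving the linear system:
  x*      = (-0.8066, -2.5912, -0.2044)
  lambda* = (-14.7293, 0.9006)
  f(x*)   = 50.6796

x* = (-0.8066, -2.5912, -0.2044), lambda* = (-14.7293, 0.9006)


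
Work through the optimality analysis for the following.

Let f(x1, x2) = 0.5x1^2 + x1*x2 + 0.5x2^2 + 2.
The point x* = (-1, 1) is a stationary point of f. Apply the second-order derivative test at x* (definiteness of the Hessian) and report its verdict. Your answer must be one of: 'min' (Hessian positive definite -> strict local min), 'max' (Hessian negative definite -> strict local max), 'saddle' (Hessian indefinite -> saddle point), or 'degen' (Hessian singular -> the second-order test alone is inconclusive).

Compute the Hessian H = grad^2 f:
  H = [[1, 1], [1, 1]]
Verify stationarity: grad f(x*) = H x* + g = (0, 0).
Eigenvalues of H: 0, 2.
H has a zero eigenvalue (singular; positive semidefinite but not definite), so H is neither positive definite, negative definite, nor indefinite. The second-order test alone is inconclusive -> degen.
(Indeed, f is constant along the null direction of H through x*, so x* is not a strict local extremum.)

degen


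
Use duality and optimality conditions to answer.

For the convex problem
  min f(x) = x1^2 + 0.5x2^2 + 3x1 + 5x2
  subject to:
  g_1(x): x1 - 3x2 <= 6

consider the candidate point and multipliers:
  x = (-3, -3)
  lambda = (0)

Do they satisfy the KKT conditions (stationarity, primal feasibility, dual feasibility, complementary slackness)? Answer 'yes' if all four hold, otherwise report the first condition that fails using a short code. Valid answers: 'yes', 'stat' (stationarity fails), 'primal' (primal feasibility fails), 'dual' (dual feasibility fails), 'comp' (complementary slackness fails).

Gradient of f: grad f(x) = Q x + c = (-3, 2)
Constraint values g_i(x) = a_i^T x - b_i:
  g_1((-3, -3)) = 0
Stationarity residual: grad f(x) + sum_i lambda_i a_i = (-3, 2)
  -> stationarity FAILS
Primal feasibility (all g_i <= 0): OK
Dual feasibility (all lambda_i >= 0): OK
Complementary slackness (lambda_i * g_i(x) = 0 for all i): OK

Verdict: the first failing condition is stationarity -> stat.

stat


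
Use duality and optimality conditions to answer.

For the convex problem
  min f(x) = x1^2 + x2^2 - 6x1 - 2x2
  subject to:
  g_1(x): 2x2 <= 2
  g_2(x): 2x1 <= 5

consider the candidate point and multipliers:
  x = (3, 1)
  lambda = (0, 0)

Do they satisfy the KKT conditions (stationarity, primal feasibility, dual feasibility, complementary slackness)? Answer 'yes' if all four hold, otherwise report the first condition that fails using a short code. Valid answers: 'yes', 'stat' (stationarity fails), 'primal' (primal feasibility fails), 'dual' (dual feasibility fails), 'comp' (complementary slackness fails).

Gradient of f: grad f(x) = Q x + c = (0, 0)
Constraint values g_i(x) = a_i^T x - b_i:
  g_1((3, 1)) = 0
  g_2((3, 1)) = 1
Stationarity residual: grad f(x) + sum_i lambda_i a_i = (0, 0)
  -> stationarity OK
Primal feasibility (all g_i <= 0): FAILS
Dual feasibility (all lambda_i >= 0): OK
Complementary slackness (lambda_i * g_i(x) = 0 for all i): OK

Verdict: the first failing condition is primal_feasibility -> primal.

primal


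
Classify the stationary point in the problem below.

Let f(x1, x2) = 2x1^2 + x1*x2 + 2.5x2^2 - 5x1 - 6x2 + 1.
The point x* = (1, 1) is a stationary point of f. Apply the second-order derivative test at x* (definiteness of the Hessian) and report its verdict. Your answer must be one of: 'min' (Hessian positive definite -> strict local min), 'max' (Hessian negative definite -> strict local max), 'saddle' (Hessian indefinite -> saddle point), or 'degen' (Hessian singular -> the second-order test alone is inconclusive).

Compute the Hessian H = grad^2 f:
  H = [[4, 1], [1, 5]]
Verify stationarity: grad f(x*) = H x* + g = (0, 0).
Eigenvalues of H: 3.382, 5.618.
Both eigenvalues > 0, so H is positive definite -> x* is a strict local min.

min


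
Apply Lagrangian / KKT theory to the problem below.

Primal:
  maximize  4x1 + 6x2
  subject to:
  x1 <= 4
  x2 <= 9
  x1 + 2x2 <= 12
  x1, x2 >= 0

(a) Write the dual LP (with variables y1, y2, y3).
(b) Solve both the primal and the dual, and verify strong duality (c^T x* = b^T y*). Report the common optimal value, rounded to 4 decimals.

The standard primal-dual pair for 'max c^T x s.t. A x <= b, x >= 0' is:
  Dual:  min b^T y  s.t.  A^T y >= c,  y >= 0.

So the dual LP is:
  minimize  4y1 + 9y2 + 12y3
  subject to:
    y1 + y3 >= 4
    y2 + 2y3 >= 6
    y1, y2, y3 >= 0

Solving the primal: x* = (4, 4).
  primal value c^T x* = 40.
Solving the dual: y* = (1, 0, 3).
  dual value b^T y* = 40.
Strong duality: c^T x* = b^T y*. Confirmed.

40


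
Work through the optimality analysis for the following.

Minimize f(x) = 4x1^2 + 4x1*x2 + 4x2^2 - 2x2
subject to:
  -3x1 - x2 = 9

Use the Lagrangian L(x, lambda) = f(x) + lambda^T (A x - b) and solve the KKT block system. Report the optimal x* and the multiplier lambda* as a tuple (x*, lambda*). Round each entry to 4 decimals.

Form the Lagrangian:
  L(x, lambda) = (1/2) x^T Q x + c^T x + lambda^T (A x - b)
Stationarity (grad_x L = 0): Q x + c + A^T lambda = 0.
Primal feasibility: A x = b.

This gives the KKT block system:
  [ Q   A^T ] [ x     ]   [-c ]
  [ A    0  ] [ lambda ] = [ b ]

Solving the linear system:
  x*      = (-3.3214, 0.9643)
  lambda* = (-7.5714)
  f(x*)   = 33.1071

x* = (-3.3214, 0.9643), lambda* = (-7.5714)


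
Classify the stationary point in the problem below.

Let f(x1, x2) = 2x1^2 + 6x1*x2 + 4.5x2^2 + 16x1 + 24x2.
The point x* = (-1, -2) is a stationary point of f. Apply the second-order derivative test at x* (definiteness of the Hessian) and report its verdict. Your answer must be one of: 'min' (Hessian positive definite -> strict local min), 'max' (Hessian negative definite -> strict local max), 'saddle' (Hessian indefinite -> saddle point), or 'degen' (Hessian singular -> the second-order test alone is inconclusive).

Compute the Hessian H = grad^2 f:
  H = [[4, 6], [6, 9]]
Verify stationarity: grad f(x*) = H x* + g = (0, 0).
Eigenvalues of H: 0, 13.
H has a zero eigenvalue (singular; positive semidefinite but not definite), so H is neither positive definite, negative definite, nor indefinite. The second-order test alone is inconclusive -> degen.
(Indeed, f is constant along the null direction of H through x*, so x* is not a strict local extremum.)

degen


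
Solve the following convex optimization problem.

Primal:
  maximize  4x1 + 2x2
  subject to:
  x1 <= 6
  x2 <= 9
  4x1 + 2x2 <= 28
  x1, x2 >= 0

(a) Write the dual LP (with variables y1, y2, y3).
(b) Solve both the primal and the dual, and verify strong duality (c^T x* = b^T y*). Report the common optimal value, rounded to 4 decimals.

The standard primal-dual pair for 'max c^T x s.t. A x <= b, x >= 0' is:
  Dual:  min b^T y  s.t.  A^T y >= c,  y >= 0.

So the dual LP is:
  minimize  6y1 + 9y2 + 28y3
  subject to:
    y1 + 4y3 >= 4
    y2 + 2y3 >= 2
    y1, y2, y3 >= 0

Solving the primal: x* = (2.5, 9).
  primal value c^T x* = 28.
Solving the dual: y* = (0, 0, 1).
  dual value b^T y* = 28.
Strong duality: c^T x* = b^T y*. Confirmed.

28


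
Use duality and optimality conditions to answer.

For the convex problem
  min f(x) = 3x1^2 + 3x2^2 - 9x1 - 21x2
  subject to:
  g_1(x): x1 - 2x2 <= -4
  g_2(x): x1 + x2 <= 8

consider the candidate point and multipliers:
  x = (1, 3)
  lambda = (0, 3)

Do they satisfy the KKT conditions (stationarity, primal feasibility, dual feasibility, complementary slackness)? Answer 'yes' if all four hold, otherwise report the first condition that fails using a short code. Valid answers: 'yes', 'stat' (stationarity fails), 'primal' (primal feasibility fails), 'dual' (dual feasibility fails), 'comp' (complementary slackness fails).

Gradient of f: grad f(x) = Q x + c = (-3, -3)
Constraint values g_i(x) = a_i^T x - b_i:
  g_1((1, 3)) = -1
  g_2((1, 3)) = -4
Stationarity residual: grad f(x) + sum_i lambda_i a_i = (0, 0)
  -> stationarity OK
Primal feasibility (all g_i <= 0): OK
Dual feasibility (all lambda_i >= 0): OK
Complementary slackness (lambda_i * g_i(x) = 0 for all i): FAILS

Verdict: the first failing condition is complementary_slackness -> comp.

comp


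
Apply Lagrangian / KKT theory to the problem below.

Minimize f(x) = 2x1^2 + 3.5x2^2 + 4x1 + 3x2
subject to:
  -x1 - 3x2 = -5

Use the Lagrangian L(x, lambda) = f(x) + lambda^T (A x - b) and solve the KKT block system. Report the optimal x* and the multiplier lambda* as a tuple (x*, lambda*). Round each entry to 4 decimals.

Form the Lagrangian:
  L(x, lambda) = (1/2) x^T Q x + c^T x + lambda^T (A x - b)
Stationarity (grad_x L = 0): Q x + c + A^T lambda = 0.
Primal feasibility: A x = b.

This gives the KKT block system:
  [ Q   A^T ] [ x     ]   [-c ]
  [ A    0  ] [ lambda ] = [ b ]

Solving the linear system:
  x*      = (0.186, 1.6047)
  lambda* = (4.7442)
  f(x*)   = 14.6395

x* = (0.186, 1.6047), lambda* = (4.7442)


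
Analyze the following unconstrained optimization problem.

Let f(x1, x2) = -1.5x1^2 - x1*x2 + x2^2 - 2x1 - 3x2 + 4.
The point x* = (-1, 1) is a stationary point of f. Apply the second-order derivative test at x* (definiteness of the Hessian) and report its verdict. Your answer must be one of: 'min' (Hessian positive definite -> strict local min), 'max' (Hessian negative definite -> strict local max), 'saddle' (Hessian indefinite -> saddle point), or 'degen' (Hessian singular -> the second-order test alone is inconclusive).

Compute the Hessian H = grad^2 f:
  H = [[-3, -1], [-1, 2]]
Verify stationarity: grad f(x*) = H x* + g = (0, 0).
Eigenvalues of H: -3.1926, 2.1926.
Eigenvalues have mixed signs, so H is indefinite -> x* is a saddle point.

saddle


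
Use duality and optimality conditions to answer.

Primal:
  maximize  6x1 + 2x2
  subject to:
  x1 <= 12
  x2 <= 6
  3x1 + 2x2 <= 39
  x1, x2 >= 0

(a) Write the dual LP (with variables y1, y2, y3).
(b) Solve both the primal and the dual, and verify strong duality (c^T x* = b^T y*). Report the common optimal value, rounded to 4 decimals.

The standard primal-dual pair for 'max c^T x s.t. A x <= b, x >= 0' is:
  Dual:  min b^T y  s.t.  A^T y >= c,  y >= 0.

So the dual LP is:
  minimize  12y1 + 6y2 + 39y3
  subject to:
    y1 + 3y3 >= 6
    y2 + 2y3 >= 2
    y1, y2, y3 >= 0

Solving the primal: x* = (12, 1.5).
  primal value c^T x* = 75.
Solving the dual: y* = (3, 0, 1).
  dual value b^T y* = 75.
Strong duality: c^T x* = b^T y*. Confirmed.

75


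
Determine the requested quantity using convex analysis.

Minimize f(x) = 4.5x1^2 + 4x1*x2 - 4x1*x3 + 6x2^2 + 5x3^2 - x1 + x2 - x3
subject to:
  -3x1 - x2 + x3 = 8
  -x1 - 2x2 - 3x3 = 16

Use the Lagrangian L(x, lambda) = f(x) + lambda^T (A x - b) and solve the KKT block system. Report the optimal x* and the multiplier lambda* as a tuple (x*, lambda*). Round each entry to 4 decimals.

Form the Lagrangian:
  L(x, lambda) = (1/2) x^T Q x + c^T x + lambda^T (A x - b)
Stationarity (grad_x L = 0): Q x + c + A^T lambda = 0.
Primal feasibility: A x = b.

This gives the KKT block system:
  [ Q   A^T ] [ x     ]   [-c ]
  [ A    0  ] [ lambda ] = [ b ]

Solving the linear system:
  x*      = (-3.6279, -0.7442, -3.6279)
  lambda* = (-4.3581, -9.0419)
  f(x*)   = 93.0233

x* = (-3.6279, -0.7442, -3.6279), lambda* = (-4.3581, -9.0419)


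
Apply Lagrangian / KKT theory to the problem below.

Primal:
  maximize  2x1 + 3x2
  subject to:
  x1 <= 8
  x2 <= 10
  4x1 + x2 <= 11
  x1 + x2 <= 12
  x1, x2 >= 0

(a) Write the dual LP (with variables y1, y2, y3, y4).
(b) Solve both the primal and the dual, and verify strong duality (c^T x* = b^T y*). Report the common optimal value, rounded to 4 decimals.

The standard primal-dual pair for 'max c^T x s.t. A x <= b, x >= 0' is:
  Dual:  min b^T y  s.t.  A^T y >= c,  y >= 0.

So the dual LP is:
  minimize  8y1 + 10y2 + 11y3 + 12y4
  subject to:
    y1 + 4y3 + y4 >= 2
    y2 + y3 + y4 >= 3
    y1, y2, y3, y4 >= 0

Solving the primal: x* = (0.25, 10).
  primal value c^T x* = 30.5.
Solving the dual: y* = (0, 2.5, 0.5, 0).
  dual value b^T y* = 30.5.
Strong duality: c^T x* = b^T y*. Confirmed.

30.5


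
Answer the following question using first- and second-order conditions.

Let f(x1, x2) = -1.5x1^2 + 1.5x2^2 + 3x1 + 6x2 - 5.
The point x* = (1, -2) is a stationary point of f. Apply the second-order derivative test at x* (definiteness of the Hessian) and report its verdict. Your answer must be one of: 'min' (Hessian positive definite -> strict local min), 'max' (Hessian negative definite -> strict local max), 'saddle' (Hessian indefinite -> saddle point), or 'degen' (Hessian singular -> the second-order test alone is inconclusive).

Compute the Hessian H = grad^2 f:
  H = [[-3, 0], [0, 3]]
Verify stationarity: grad f(x*) = H x* + g = (0, 0).
Eigenvalues of H: -3, 3.
Eigenvalues have mixed signs, so H is indefinite -> x* is a saddle point.

saddle
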